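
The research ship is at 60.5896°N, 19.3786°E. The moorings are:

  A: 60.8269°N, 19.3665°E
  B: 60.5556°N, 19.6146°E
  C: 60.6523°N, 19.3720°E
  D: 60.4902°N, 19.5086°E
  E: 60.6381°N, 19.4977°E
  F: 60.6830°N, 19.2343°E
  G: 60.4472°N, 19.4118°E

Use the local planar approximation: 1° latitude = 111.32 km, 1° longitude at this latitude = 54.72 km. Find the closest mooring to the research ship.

Distances from 60.5896°N, 19.3786°E:
A: √((0.2373·111.32)² + (-0.0121·54.72)²) = √(697.817524 + 0.438392) = 26.4245 km
B: √((-0.0340·111.32)² + (0.2360·54.72)²) = √(14.325317 + 166.769330) = 13.4571 km
C: √((0.0627·111.32)² + (-0.0066·54.72)²) = √(48.717105 + 0.130431) = 6.9891 km
D: √((-0.0994·111.32)² + (0.1300·54.72)²) = √(122.438828 + 50.603305) = 13.1545 km
E: √((0.0485·111.32)² + (0.1191·54.72)²) = √(29.149417 + 42.473270) = 8.4630 km
F: √((0.0934·111.32)² + (-0.1443·54.72)²) = √(108.103598 + 62.348332) = 13.0557 km
G: √((-0.1424·111.32)² + (0.0332·54.72)²) = √(251.284889 + 3.300413) = 15.9557 km
Minimum: C at 6.9891 km.

C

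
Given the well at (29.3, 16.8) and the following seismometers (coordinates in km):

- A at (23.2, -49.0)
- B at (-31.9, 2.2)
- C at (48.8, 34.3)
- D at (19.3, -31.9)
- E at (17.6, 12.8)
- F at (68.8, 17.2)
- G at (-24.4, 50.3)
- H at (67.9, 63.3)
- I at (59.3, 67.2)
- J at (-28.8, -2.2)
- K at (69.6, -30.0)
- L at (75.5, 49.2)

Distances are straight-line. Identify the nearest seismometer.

Distances from (29.3, 16.8):
A: √((-6.1)² + (-65.8)²) = √(37.210 + 4329.640) = 66.1 km
B: √((-61.2)² + (-14.6)²) = √(3745.440 + 213.160) = 62.9 km
C: √((19.5)² + (17.5)²) = √(380.250 + 306.250) = 26.2 km
D: √((-10.0)² + (-48.7)²) = √(100.000 + 2371.690) = 49.7 km
E: √((-11.7)² + (-4.0)²) = √(136.890 + 16.000) = 12.4 km
F: √((39.5)² + (0.4)²) = √(1560.250 + 0.160) = 39.5 km
G: √((-53.7)² + (33.5)²) = √(2883.690 + 1122.250) = 63.3 km
H: √((38.6)² + (46.5)²) = √(1489.960 + 2162.250) = 60.4 km
I: √((30.0)² + (50.4)²) = √(900.000 + 2540.160) = 58.7 km
J: √((-58.1)² + (-19.0)²) = √(3375.610 + 361.000) = 61.1 km
K: √((40.3)² + (-46.8)²) = √(1624.090 + 2190.240) = 61.8 km
L: √((46.2)² + (32.4)²) = √(2134.440 + 1049.760) = 56.4 km
Minimum: E at 12.4 km.

E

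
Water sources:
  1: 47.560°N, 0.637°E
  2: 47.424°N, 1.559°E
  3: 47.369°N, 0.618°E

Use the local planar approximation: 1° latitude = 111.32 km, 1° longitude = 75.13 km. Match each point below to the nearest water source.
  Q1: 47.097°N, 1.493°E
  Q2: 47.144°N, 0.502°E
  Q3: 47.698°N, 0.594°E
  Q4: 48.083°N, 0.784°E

Q1 at 47.097°N, 1.493°E:
  1: 82.416 km
  2: 36.738 km
  3: 72.377 km
  → nearest: 2 (36.738 km)
Q2 at 47.144°N, 0.502°E:
  1: 47.407 km
  2: 85.310 km
  3: 26.520 km
  → nearest: 3 (26.520 km)
Q3 at 47.698°N, 0.594°E:
  1: 15.698 km
  2: 78.655 km
  3: 36.669 km
  → nearest: 1 (15.698 km)
Q4 at 48.083°N, 0.784°E:
  1: 59.259 km
  2: 93.658 km
  3: 80.455 km
  → nearest: 1 (59.259 km)

Q1→2; Q2→3; Q3→1; Q4→1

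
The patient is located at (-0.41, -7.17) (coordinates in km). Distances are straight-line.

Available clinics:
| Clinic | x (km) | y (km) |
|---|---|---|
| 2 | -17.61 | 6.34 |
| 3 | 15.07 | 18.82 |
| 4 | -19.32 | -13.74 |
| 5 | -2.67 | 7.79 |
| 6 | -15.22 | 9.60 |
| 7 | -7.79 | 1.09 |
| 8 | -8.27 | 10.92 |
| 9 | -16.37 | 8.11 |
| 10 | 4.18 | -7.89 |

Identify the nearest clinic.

Distances from (-0.41, -7.17):
2: √((-17.20)² + (13.51)²) = √(295.8400 + 182.5201) = 21.87 km
3: √((15.48)² + (25.99)²) = √(239.6304 + 675.4801) = 30.25 km
4: √((-18.91)² + (-6.57)²) = √(357.5881 + 43.1649) = 20.02 km
5: √((-2.26)² + (14.96)²) = √(5.1076 + 223.8016) = 15.13 km
6: √((-14.81)² + (16.77)²) = √(219.3361 + 281.2329) = 22.37 km
7: √((-7.38)² + (8.26)²) = √(54.4644 + 68.2276) = 11.08 km
8: √((-7.86)² + (18.09)²) = √(61.7796 + 327.2481) = 19.72 km
9: √((-15.96)² + (15.28)²) = √(254.7216 + 233.4784) = 22.10 km
10: √((4.59)² + (-0.72)²) = √(21.0681 + 0.5184) = 4.65 km
Minimum: 10 at 4.65 km.

10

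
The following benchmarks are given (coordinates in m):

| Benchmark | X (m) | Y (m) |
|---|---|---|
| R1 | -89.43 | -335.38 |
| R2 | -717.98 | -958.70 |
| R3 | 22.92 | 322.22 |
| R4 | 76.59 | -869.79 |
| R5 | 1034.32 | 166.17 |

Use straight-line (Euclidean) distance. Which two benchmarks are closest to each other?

R1 and R4

Pairwise distances:
R1–R2: 885.21 m
R1–R3: 667.13 m
R1–R4: 559.60 m
R1–R5: 1230.60 m
R2–R3: 1479.76 m
R2–R4: 799.53 m
R2–R5: 2082.28 m
R3–R4: 1193.22 m
R3–R5: 1023.37 m
R4–R5: 1410.84 m
Closest pair: R1–R4 at 559.60 m.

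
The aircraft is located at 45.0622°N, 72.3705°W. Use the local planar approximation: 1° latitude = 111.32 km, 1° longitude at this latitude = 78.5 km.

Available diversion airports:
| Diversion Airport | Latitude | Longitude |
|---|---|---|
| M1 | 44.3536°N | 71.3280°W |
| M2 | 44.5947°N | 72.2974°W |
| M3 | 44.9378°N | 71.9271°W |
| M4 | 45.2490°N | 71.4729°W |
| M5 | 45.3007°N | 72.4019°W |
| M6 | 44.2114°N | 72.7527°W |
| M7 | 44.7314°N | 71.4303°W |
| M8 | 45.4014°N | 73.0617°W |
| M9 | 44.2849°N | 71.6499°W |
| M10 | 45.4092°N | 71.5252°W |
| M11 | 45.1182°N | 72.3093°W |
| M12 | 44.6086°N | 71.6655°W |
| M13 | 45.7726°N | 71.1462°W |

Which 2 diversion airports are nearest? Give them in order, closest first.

Distances from 45.0622°N, 72.3705°W:
M1: 113.6637 km
M2: 52.3575 km
M3: 37.4606 km
M4: 73.4660 km
M5: 26.6640 km
M6: 99.3496 km
M7: 82.4823 km
M8: 66.1049 km
M9: 103.3785 km
M10: 76.7805 km
M11: 7.8703 km
M12: 74.9167 km
M13: 124.4612 km
Sorted: M11 (7.8703 km) < M5 (26.6640 km) < M3 (37.4606 km) < M2 (52.3575 km) < …

M11, M5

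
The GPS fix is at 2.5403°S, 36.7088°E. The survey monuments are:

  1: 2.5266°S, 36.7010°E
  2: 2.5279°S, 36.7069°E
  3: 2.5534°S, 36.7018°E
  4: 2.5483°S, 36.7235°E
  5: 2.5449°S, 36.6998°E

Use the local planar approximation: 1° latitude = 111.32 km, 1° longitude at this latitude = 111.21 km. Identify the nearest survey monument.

Distances from 2.5403°S, 36.7088°E:
1: 1.7545 km
2: 1.3964 km
3: 1.6531 km
4: 1.8616 km
5: 1.1243 km
Minimum: 5 at 1.1243 km.

5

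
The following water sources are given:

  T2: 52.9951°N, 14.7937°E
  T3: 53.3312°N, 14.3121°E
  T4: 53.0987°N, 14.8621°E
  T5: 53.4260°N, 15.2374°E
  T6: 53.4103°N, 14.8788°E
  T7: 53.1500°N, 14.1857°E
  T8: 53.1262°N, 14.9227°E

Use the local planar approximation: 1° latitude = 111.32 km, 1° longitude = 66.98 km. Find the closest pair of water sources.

T4 and T8

Pairwise distances:
T4–T8: 5.0840 km
T2–T4: 12.4094 km
T2–T8: 16.9600 km
T3–T7: 21.8759 km
T5–T6: 24.0825 km
T6–T8: 31.7624 km
T4–T6: 34.7053 km
T3–T6: 38.9655 km
T5–T8: 39.4730 km
T2–T7: 44.2241 km
T4–T5: 44.2652 km
T3–T4: 45.0220 km
T4–T7: 45.6638 km
T2–T6: 46.5702 km
T3–T8: 46.8340 km
T2–T3: 49.4005 km
T7–T8: 49.4353 km
T6–T7: 54.7249 km
T2–T5: 56.4281 km
T3–T5: 62.8686 km
T5–T7: 76.8517 km
Closest pair: T4–T8 at 5.0840 km.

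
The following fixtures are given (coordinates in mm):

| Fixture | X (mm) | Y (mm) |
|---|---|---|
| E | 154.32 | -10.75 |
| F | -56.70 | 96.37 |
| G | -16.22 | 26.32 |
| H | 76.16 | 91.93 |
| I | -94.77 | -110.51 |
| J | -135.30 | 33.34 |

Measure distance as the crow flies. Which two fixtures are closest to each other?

F and G

Pairwise distances:
E–F: 236.65 mm
E–G: 174.52 mm
E–H: 129.04 mm
E–I: 268.32 mm
E–J: 292.96 mm
F–G: 80.91 mm
F–H: 132.93 mm
F–I: 210.35 mm
F–J: 100.75 mm
G–H: 113.31 mm
G–I: 157.77 mm
G–J: 119.29 mm
H–I: 264.95 mm
H–J: 219.43 mm
I–J: 149.45 mm
Closest pair: F–G at 80.91 mm.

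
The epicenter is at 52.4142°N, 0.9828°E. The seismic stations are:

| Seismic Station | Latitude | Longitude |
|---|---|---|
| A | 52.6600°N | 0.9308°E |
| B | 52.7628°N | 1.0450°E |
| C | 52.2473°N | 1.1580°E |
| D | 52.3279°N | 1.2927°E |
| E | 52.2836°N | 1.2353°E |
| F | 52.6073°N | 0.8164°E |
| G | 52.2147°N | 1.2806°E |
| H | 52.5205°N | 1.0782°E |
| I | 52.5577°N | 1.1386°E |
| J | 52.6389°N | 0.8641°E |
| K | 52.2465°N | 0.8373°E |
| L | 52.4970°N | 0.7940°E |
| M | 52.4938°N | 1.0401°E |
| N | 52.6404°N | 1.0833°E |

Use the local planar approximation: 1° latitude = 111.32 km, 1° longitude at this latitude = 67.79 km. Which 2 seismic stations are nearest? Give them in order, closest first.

M, H

Distances from 52.4142°N, 0.9828°E:
A: 27.5886 km
B: 39.0346 km
C: 22.0511 km
D: 23.1005 km
E: 22.4579 km
F: 24.2759 km
G: 30.0127 km
H: 13.4852 km
I: 19.1502 km
J: 26.2760 km
K: 21.1139 km
L: 15.7723 km
M: 9.6751 km
N: 26.0860 km
Sorted: M (9.6751 km) < H (13.4852 km) < L (15.7723 km) < I (19.1502 km) < …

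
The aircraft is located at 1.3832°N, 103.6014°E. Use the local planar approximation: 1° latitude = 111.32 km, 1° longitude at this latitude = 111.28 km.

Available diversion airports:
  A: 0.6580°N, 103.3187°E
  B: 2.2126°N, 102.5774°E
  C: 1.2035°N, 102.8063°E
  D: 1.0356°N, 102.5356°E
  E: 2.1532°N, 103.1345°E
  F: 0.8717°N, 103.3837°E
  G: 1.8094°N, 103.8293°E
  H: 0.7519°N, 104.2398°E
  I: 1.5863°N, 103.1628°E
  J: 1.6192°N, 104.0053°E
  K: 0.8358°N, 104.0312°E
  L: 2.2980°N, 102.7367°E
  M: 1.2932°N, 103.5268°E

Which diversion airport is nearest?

M

Distances from 1.3832°N, 103.6014°E:
A: √((-0.7252·111.32)² + (-0.2827·111.28)²) = √(6517.214066 + 989.659621) = 86.6422 km
B: √((0.8294·111.32)² + (-1.0240·111.28)²) = √(8524.608787 + 12984.766589) = 146.6607 km
C: √((-0.1797·111.32)² + (-0.7951·111.28)²) = √(400.168178 + 7828.485308) = 90.7119 km
D: √((-0.3476·111.32)² + (-1.0658·111.28)²) = √(1497.290024 + 14066.487538) = 124.7549 km
E: √((0.7700·111.32)² + (-0.4669·111.28)²) = √(7347.301229 + 2699.491609) = 100.2337 km
F: √((-0.5115·111.32)² + (-0.2177·111.28)²) = √(3242.184098 + 586.882409) = 61.8795 km
G: √((0.4262·111.32)² + (0.2279·111.28)²) = √(2250.988551 + 643.165713) = 53.7973 km
H: √((-0.6313·111.32)² + (0.6384·111.28)²) = √(4938.760591 + 5046.845277) = 99.9280 km
I: √((0.2031·111.32)² + (-0.4386·111.28)²) = √(511.171041 + 2382.163076) = 53.7897 km
J: √((0.2360·111.32)² + (0.4039·111.28)²) = √(690.192763 + 2020.142197) = 52.0609 km
K: √((-0.5474·111.32)² + (0.4298·111.28)²) = √(3713.265320 + 2287.531358) = 77.4648 km
L: √((0.9148·111.32)² + (-0.8647·111.28)²) = √(10370.476392 + 9259.022766) = 140.1053 km
M: √((-0.0900·111.32)² + (-0.0746·111.28)²) = √(100.376353 + 68.914703) = 13.0112 km
Minimum: M at 13.0112 km.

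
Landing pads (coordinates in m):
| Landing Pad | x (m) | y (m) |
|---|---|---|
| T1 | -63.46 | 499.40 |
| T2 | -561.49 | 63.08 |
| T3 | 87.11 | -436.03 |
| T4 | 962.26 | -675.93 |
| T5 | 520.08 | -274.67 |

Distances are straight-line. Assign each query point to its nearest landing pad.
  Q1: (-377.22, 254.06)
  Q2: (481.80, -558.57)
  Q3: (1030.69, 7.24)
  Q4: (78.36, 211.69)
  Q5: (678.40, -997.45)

Q1 at (-377.22, 254.06):
  T1: 398.29 m
  T2: 265.38 m
  T3: 831.76 m
  T4: 1630.67 m
  T5: 1041.49 m
  → nearest: T2 (265.38 m)
Q2 at (481.80, -558.57):
  T1: 1190.21 m
  T2: 1214.46 m
  T3: 413.28 m
  T4: 494.59 m
  T5: 286.47 m
  → nearest: T5 (286.47 m)
Q3 at (1030.69, 7.24):
  T1: 1199.74 m
  T2: 1593.16 m
  T3: 1042.51 m
  T4: 686.59 m
  T5: 583.26 m
  → nearest: T5 (583.26 m)
Q4 at (78.36, 211.69):
  T1: 320.76 m
  T2: 656.88 m
  T3: 647.78 m
  T4: 1252.66 m
  T5: 657.01 m
  → nearest: T1 (320.76 m)
Q5 at (678.40, -997.45):
  T1: 1670.60 m
  T2: 1631.58 m
  T3: 815.36 m
  T4: 428.90 m
  T5: 739.92 m
  → nearest: T4 (428.90 m)

Q1→T2; Q2→T5; Q3→T5; Q4→T1; Q5→T4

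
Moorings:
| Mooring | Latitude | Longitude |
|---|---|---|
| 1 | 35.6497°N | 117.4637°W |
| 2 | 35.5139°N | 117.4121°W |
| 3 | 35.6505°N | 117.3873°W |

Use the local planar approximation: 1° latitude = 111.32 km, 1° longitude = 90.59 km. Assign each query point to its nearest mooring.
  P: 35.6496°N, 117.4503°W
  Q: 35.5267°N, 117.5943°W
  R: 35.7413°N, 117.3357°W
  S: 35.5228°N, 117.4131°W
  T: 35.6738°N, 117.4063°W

P at 35.6496°N, 117.4503°W:
  1: √((0.0001·111.32)² + (-0.0134·90.59)²) = √(0.000124 + 1.473568) = 1.2140 km
  2: √((-0.1357·111.32)² + (0.0382·90.59)²) = √(228.194982 + 11.975323) = 15.4974 km
  3: √((0.0009·111.32)² + (0.0630·90.59)²) = √(0.010038 + 32.571789) = 5.7080 km
  → nearest: 1 (1.2140 km)
Q at 35.5267°N, 117.5943°W:
  1: √((0.1230·111.32)² + (0.1306·90.59)²) = √(187.480722 + 139.973839) = 18.0957 km
  2: √((-0.0128·111.32)² + (0.1822·90.59)²) = √(2.030329 + 272.431464) = 16.5669 km
  3: √((0.1238·111.32)² + (0.2070·90.59)²) = √(189.927427 + 351.642380) = 23.2717 km
  → nearest: 2 (16.5669 km)
R at 35.7413°N, 117.3357°W:
  1: √((-0.0916·111.32)² + (-0.1280·90.59)²) = √(103.977014 + 134.456084) = 15.4413 km
  2: √((-0.2274·111.32)² + (-0.0764·90.59)²) = √(640.807102 + 47.901293) = 26.2433 km
  3: √((-0.0908·111.32)² + (-0.0516·90.59)²) = √(102.168753 + 21.850427) = 11.1364 km
  → nearest: 3 (11.1364 km)
S at 35.5228°N, 117.4131°W:
  1: √((0.1269·111.32)² + (-0.0506·90.59)²) = √(199.558228 + 21.011717) = 14.8516 km
  2: √((-0.0089·111.32)² + (0.0010·90.59)²) = √(0.981582 + 0.008207) = 0.9949 km
  3: √((0.1277·111.32)² + (0.0258·90.59)²) = √(202.082260 + 5.462607) = 14.4064 km
  → nearest: 2 (0.9949 km)
T at 35.6738°N, 117.4063°W:
  1: √((-0.0241·111.32)² + (-0.0574·90.59)²) = √(7.197480 + 27.038606) = 5.8512 km
  2: √((-0.1599·111.32)² + (-0.0058·90.59)²) = √(316.842421 + 0.276068) = 17.8078 km
  3: √((-0.0233·111.32)² + (0.0190·90.59)²) = √(6.727570 + 2.962564) = 3.1129 km
  → nearest: 3 (3.1129 km)

P→1; Q→2; R→3; S→2; T→3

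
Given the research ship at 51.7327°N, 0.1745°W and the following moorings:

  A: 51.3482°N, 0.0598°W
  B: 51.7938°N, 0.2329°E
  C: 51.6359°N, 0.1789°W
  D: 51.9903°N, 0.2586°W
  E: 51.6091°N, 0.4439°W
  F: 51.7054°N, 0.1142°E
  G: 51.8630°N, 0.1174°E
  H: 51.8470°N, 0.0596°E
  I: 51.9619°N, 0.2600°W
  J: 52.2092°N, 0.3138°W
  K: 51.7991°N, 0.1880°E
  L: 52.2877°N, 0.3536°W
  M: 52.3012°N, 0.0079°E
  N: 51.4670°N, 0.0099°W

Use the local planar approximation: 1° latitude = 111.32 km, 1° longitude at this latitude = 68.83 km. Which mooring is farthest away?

M

Distances from 51.7327°N, 0.1745°W:
A: √((-0.3845·111.32)² + (0.1147·68.83)²) = √(1832.057430 + 62.327883) = 43.5245 km
B: √((0.0611·111.32)² + (0.4074·68.83)²) = √(46.262470 + 786.316861) = 28.8545 km
C: √((-0.0968·111.32)² + (-0.0044·68.83)²) = √(116.117348 + 0.091719) = 10.7800 km
D: √((0.2576·111.32)² + (-0.0841·68.83)²) = √(822.314811 + 33.507925) = 29.2544 km
E: √((-0.1236·111.32)² + (-0.2694·68.83)²) = √(189.314264 + 343.835506) = 23.0900 km
F: √((-0.0273·111.32)² + (0.2887·68.83)²) = √(9.235740 + 394.865424) = 20.1023 km
G: √((0.1303·111.32)² + (0.2919·68.83)²) = √(210.394909 + 403.667448) = 24.7803 km
H: √((0.1143·111.32)² + (0.2341·68.83)²) = √(161.897020 + 259.632088) = 20.5312 km
I: √((0.2292·111.32)² + (-0.0855·68.83)²) = √(650.991956 + 34.632813) = 26.1844 km
J: √((0.4765·111.32)² + (-0.1393·68.83)²) = √(2813.663814 + 91.930108) = 53.9036 km
K: √((0.0664·111.32)² + (0.3625·68.83)²) = √(54.636460 + 622.546163) = 26.0227 km
L: √((0.5550·111.32)² + (-0.1791·68.83)²) = √(3817.089663 + 151.966097) = 63.0004 km
M: √((0.5685·111.32)² + (0.1824·68.83)²) = √(4005.044385 + 157.617780) = 64.5187 km
N: √((-0.2657·111.32)² + (0.1646·68.83)²) = √(874.841757 + 128.355712) = 31.6733 km
Maximum: M at 64.5187 km.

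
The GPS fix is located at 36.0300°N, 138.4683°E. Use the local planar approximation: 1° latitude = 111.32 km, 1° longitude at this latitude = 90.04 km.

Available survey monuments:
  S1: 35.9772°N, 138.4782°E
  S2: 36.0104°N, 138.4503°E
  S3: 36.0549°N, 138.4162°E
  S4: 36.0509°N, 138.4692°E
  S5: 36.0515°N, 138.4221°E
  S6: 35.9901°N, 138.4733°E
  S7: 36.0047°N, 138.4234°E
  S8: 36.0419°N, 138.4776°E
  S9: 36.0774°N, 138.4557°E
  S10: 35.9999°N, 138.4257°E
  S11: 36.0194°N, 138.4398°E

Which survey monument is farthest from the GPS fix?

Distances from 36.0300°N, 138.4683°E:
S1: √((-0.0528·111.32)² + (0.0099·90.04)²) = √(34.547310 + 0.794587) = 5.9449 km
S2: √((-0.0196·111.32)² + (-0.0180·90.04)²) = √(4.760565 + 2.626733) = 2.7180 km
S3: √((0.0249·111.32)² + (-0.0521·90.04)²) = √(7.683252 + 22.006269) = 5.4488 km
S4: √((0.0209·111.32)² + (0.0009·90.04)²) = √(5.413012 + 0.006567) = 2.3280 km
S5: √((0.0215·111.32)² + (-0.0462·90.04)²) = √(5.728268 + 17.304335) = 4.7992 km
S6: √((-0.0399·111.32)² + (0.0050·90.04)²) = √(19.728415 + 0.202680) = 4.4644 km
S7: √((-0.0253·111.32)² + (-0.0449·90.04)²) = √(7.932086 + 16.344199) = 4.9271 km
S8: √((0.0119·111.32)² + (0.0093·90.04)²) = √(1.754851 + 0.701192) = 1.5672 km
S9: √((0.0474·111.32)² + (-0.0126·90.04)²) = √(27.842170 + 1.287099) = 5.3972 km
S10: √((-0.0301·111.32)² + (-0.0426·90.04)²) = √(11.227405 + 14.712625) = 5.0931 km
S11: √((-0.0106·111.32)² + (-0.0285·90.04)²) = √(1.392381 + 6.585074) = 2.8244 km
Maximum: S1 at 5.9449 km.

S1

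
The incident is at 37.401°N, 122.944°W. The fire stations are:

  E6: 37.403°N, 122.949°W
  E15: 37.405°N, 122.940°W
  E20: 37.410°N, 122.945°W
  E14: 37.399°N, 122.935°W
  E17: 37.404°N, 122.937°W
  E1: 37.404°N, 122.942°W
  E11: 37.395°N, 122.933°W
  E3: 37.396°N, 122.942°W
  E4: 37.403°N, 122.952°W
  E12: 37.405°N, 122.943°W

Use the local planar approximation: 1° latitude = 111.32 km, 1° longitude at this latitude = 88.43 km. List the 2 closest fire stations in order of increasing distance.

E1, E12

Distances from 37.401°N, 122.944°W:
E6: 0.495 km
E15: 0.569 km
E20: 1.006 km
E14: 0.826 km
E17: 0.703 km
E1: 0.378 km
E11: 1.180 km
E3: 0.584 km
E4: 0.742 km
E12: 0.454 km
Sorted: E1 (0.378 km) < E12 (0.454 km) < E6 (0.495 km) < E15 (0.569 km) < …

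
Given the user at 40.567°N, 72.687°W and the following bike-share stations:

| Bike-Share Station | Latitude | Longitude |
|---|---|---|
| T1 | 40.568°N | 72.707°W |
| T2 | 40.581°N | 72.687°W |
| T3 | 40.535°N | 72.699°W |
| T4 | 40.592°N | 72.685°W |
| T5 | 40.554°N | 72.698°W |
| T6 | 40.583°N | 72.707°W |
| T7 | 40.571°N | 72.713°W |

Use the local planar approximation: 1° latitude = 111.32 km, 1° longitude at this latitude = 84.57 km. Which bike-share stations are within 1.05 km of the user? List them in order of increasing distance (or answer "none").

none

Distances from 40.567°N, 72.687°W:
T1: √((0.001·111.32)² + (-0.020·84.57)²) = √(0.01239 + 2.86083) = 1.695 km
T2: √((0.014·111.32)² + (0.000·84.57)²) = √(2.42886 + 0.00000) = 1.558 km
T3: √((-0.032·111.32)² + (-0.012·84.57)²) = √(12.68955 + 1.02990) = 3.704 km
T4: √((0.025·111.32)² + (0.002·84.57)²) = √(7.74509 + 0.02861) = 2.788 km
T5: √((-0.013·111.32)² + (-0.011·84.57)²) = √(2.09427 + 0.86540) = 1.720 km
T6: √((0.016·111.32)² + (-0.020·84.57)²) = √(3.17239 + 2.86083) = 2.456 km
T7: √((0.004·111.32)² + (-0.026·84.57)²) = √(0.19827 + 4.83481) = 2.243 km
Threshold 1.05 km: none within range.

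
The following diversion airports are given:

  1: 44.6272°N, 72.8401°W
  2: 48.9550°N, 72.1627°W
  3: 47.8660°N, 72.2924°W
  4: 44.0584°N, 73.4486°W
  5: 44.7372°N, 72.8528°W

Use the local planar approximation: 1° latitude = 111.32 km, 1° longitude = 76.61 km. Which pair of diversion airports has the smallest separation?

Pairwise distances:
1–2: √((4.3278·111.32)² + (0.6774·76.61)²) = √(232103.003524 + 2693.154752) = 484.5577 km
1–3: √((3.2388·111.32)² + (0.5477·76.61)²) = √(129991.410604 + 1760.582605) = 362.9766 km
1–4: √((-0.5688·111.32)² + (-0.6085·76.61)²) = √(4009.272460 + 2173.161937) = 78.6285 km
1–5: √((0.1100·111.32)² + (-0.0127·76.61)²) = √(149.944923 + 0.946626) = 12.2838 km
2–3: √((-1.0890·111.32)² + (-0.1297·76.61)²) = √(14696.101907 + 98.730396) = 121.6340 km
2–4: √((-4.8966·111.32)² + (-1.2859·76.61)²) = √(297122.576092 + 9704.771567) = 553.9200 km
2–5: √((-4.2178·111.32)² + (-0.6901·76.61)²) = √(220454.191394 + 2795.084742) = 472.4926 km
3–4: √((-3.8076·111.32)² + (-1.1562·76.61)²) = √(179659.022171 + 7845.793163) = 433.0183 km
3–5: √((-3.1288·111.32)² + (-0.5604·76.61)²) = √(121311.507950 + 1843.177575) = 350.9340 km
4–5: √((0.6788·111.32)² + (0.5958·76.61)²) = √(5709.920514 + 2083.396463) = 88.2798 km
Closest pair: 1–5 at 12.2838 km.

1 and 5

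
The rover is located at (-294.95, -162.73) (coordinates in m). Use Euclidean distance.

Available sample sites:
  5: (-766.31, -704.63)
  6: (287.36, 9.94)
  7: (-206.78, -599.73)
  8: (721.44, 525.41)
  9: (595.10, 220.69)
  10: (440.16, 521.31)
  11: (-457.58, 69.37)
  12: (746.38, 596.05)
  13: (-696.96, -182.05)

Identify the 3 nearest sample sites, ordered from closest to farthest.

11, 13, 7

Distances from (-294.95, -162.73):
5: 718.22 m
6: 607.37 m
7: 445.81 m
8: 1227.43 m
9: 969.12 m
10: 1004.14 m
11: 283.41 m
12: 1288.45 m
13: 402.47 m
Sorted: 11 (283.41 m) < 13 (402.47 m) < 7 (445.81 m) < 6 (607.37 m) < 5 (718.22 m) < …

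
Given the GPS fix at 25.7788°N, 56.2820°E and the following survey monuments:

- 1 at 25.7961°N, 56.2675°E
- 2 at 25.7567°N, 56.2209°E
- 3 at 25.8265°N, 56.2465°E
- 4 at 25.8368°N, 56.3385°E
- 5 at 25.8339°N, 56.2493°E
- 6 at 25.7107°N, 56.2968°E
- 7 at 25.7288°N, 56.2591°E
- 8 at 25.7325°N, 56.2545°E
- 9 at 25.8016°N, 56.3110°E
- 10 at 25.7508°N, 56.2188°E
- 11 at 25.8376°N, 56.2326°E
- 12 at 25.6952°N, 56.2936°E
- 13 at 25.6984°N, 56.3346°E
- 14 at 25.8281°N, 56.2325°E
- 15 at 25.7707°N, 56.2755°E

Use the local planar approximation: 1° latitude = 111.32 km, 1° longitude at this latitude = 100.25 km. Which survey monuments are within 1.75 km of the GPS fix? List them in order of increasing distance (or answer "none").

15

Distances from 25.7788°N, 56.2820°E:
1: √((0.0173·111.32)² + (-0.0145·100.25)²) = √(3.708844 + 2.113026) = 2.4129 km
2: √((-0.0221·111.32)² + (-0.0611·100.25)²) = √(6.052446 + 37.518994) = 6.6009 km
3: √((0.0477·111.32)² + (-0.0355·100.25)²) = √(28.195718 + 12.665591) = 6.3923 km
4: √((0.0580·111.32)² + (0.0565·100.25)²) = √(41.687167 + 32.082312) = 8.5889 km
5: √((0.0551·111.32)² + (-0.0327·100.25)²) = √(37.622668 + 10.746431) = 6.9548 km
6: √((-0.0681·111.32)² + (0.0148·100.25)²) = √(57.469924 + 2.201366) = 7.7247 km
7: √((-0.0500·111.32)² + (-0.0229·100.25)²) = √(30.980356 + 5.270353) = 6.0209 km
8: √((-0.0463·111.32)² + (-0.0275·100.25)²) = √(26.564912 + 7.600360) = 5.8451 km
9: √((0.0228·111.32)² + (0.0290·100.25)²) = √(6.441931 + 8.452103) = 3.8593 km
10: √((-0.0280·111.32)² + (-0.0632·100.25)²) = √(9.715440 + 40.142362) = 7.0610 km
11: √((0.0588·111.32)² + (-0.0494·100.25)²) = √(42.845089 + 24.525771) = 8.2080 km
12: √((-0.0836·111.32)² + (0.0116·100.25)²) = √(86.608188 + 1.352336) = 9.3787 km
13: √((-0.0804·111.32)² + (0.0526·100.25)²) = √(80.104791 + 27.806111) = 10.3880 km
14: √((0.0493·111.32)² + (-0.0495·100.25)²) = √(30.118978 + 24.625166) = 7.3989 km
15: √((-0.0081·111.32)² + (-0.0065·100.25)²) = √(0.813048 + 0.424615) = 1.1125 km
Threshold 1.75 km: 15 (1.1125 km) is within range.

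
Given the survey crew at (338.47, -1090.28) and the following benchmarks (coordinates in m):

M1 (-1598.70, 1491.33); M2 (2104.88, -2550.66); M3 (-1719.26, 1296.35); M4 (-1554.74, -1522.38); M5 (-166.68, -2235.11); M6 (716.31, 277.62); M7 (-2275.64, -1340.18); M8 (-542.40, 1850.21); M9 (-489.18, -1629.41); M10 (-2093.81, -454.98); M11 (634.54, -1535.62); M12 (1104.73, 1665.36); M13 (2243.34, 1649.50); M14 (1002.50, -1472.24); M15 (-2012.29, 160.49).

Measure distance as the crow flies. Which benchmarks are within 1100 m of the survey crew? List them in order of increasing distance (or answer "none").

M11, M14, M9

Distances from (338.47, -1090.28):
M1: 3227.59 m
M2: 2291.92 m
M3: 3151.23 m
M4: 1941.89 m
M5: 1251.32 m
M6: 1419.12 m
M7: 2626.03 m
M8: 3069.59 m
M9: 987.76 m
M10: 2513.88 m
M11: 534.78 m
M12: 2860.19 m
M13: 3336.90 m
M14: 766.05 m
M15: 2662.80 m
Threshold 1100 m: M11 (534.78 m), M14 (766.05 m), M9 (987.76 m) are within range.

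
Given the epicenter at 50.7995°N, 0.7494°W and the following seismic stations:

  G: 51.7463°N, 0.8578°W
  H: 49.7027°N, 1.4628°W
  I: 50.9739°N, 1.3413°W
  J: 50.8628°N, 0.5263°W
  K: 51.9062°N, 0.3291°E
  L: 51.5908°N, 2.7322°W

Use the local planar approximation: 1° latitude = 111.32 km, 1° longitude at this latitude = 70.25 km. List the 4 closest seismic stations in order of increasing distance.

Distances from 50.7995°N, 0.7494°W:
G: √((0.9468·111.32)² + (-0.1084·70.25)²) = √(11108.691186 + 57.989748) = 105.6725 km
H: √((-1.0968·111.32)² + (-0.7134·70.25)²) = √(14907.378517 + 2511.648537) = 131.9812 km
I: √((0.1744·111.32)² + (-0.5919·70.25)²) = √(376.911472 + 1728.977482) = 45.8900 km
J: √((0.0633·111.32)² + (0.2231·70.25)²) = √(49.653951 + 245.635876) = 17.1840 km
K: √((1.1067·111.32)² + (1.0785·70.25)²) = √(15177.708766 + 5740.278401) = 144.6305 km
L: √((0.7913·111.32)² + (-1.9828·70.25)²) = √(7759.410475 + 19402.177689) = 164.8077 km
Sorted: J (17.1840 km) < I (45.8900 km) < G (105.6725 km) < H (131.9812 km) < K (144.6305 km) < L (164.8077 km)

J, I, G, H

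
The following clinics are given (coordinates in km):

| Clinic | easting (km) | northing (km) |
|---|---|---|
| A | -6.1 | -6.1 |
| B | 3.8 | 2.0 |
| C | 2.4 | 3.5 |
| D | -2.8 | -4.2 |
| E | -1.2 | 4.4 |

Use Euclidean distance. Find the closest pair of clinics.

B and C

Pairwise distances:
B–C: 2.05 km
C–E: 3.71 km
A–D: 3.81 km
B–E: 5.55 km
D–E: 8.75 km
B–D: 9.06 km
C–D: 9.29 km
A–E: 11.59 km
A–B: 12.79 km
A–C: 12.82 km
Closest pair: B–C at 2.05 km.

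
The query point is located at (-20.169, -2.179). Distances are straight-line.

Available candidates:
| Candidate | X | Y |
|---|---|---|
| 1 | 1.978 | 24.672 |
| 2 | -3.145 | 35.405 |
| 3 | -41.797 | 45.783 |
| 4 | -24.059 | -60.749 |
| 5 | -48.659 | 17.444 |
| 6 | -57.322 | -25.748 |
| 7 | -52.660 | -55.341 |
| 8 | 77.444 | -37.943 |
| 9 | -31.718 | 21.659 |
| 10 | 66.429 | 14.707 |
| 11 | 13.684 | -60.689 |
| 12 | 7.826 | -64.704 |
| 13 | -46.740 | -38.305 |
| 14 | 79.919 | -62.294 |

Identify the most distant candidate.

Distances from (-20.169, -2.179):
1: 34.806
2: 41.260
3: 52.613
4: 58.699
5: 34.594
6: 43.998
7: 62.305
8: 103.958
9: 26.488
10: 88.229
11: 67.598
12: 68.506
13: 44.845
14: 116.754
Maximum: 14 at 116.754.

14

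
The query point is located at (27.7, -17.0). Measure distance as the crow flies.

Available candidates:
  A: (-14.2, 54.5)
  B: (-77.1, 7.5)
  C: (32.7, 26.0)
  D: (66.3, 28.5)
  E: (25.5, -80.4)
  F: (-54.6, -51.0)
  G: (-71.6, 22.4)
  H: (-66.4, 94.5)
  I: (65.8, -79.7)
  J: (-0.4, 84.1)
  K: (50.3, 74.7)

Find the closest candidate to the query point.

C

Distances from (27.7, -17.0):
A: √((-41.9)² + (71.5)²) = √(1755.610 + 5112.250) = 82.9
B: √((-104.8)² + (24.5)²) = √(10983.040 + 600.250) = 107.6
C: √((5.0)² + (43.0)²) = √(25.000 + 1849.000) = 43.3
D: √((38.6)² + (45.5)²) = √(1489.960 + 2070.250) = 59.7
E: √((-2.2)² + (-63.4)²) = √(4.840 + 4019.560) = 63.4
F: √((-82.3)² + (-34.0)²) = √(6773.290 + 1156.000) = 89.0
G: √((-99.3)² + (39.4)²) = √(9860.490 + 1552.360) = 106.8
H: √((-94.1)² + (111.5)²) = √(8854.810 + 12432.250) = 145.9
I: √((38.1)² + (-62.7)²) = √(1451.610 + 3931.290) = 73.4
J: √((-28.1)² + (101.1)²) = √(789.610 + 10221.210) = 104.9
K: √((22.6)² + (91.7)²) = √(510.760 + 8408.890) = 94.4
Minimum: C at 43.3.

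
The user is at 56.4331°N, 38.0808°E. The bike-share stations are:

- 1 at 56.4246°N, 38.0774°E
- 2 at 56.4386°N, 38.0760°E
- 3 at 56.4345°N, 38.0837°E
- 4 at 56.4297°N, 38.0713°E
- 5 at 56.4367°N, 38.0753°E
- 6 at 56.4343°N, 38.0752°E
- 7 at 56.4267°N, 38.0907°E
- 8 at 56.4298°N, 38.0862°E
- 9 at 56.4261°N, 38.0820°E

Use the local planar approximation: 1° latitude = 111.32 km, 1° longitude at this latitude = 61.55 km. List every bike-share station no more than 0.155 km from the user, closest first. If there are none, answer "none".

Distances from 56.4331°N, 38.0808°E:
1: 0.9691 km
2: 0.6798 km
3: 0.2370 km
4: 0.6965 km
5: 0.5246 km
6: 0.3697 km
7: 0.9375 km
8: 0.4954 km
9: 0.7827 km
Threshold 0.155 km: none within range.

none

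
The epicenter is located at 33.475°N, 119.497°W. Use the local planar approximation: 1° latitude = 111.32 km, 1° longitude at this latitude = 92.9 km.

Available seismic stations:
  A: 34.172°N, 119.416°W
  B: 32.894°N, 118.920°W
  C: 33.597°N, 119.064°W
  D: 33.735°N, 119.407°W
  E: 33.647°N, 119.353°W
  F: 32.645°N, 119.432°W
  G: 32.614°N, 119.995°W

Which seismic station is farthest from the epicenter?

Distances from 33.475°N, 119.497°W:
A: √((0.697·111.32)² + (0.081·92.9)²) = √(6020.21431 + 56.62412) = 77.954 km
B: √((-0.581·111.32)² + (0.577·92.9)²) = √(4183.10398 + 2873.31377) = 84.002 km
C: √((0.122·111.32)² + (0.433·92.9)²) = √(184.44465 + 1618.10694) = 42.456 km
D: √((0.260·111.32)² + (0.090·92.9)²) = √(837.70883 + 69.90632) = 30.127 km
E: √((0.172·111.32)² + (0.144·92.9)²) = √(366.60914 + 178.96018) = 23.357 km
F: √((-0.830·111.32)² + (0.065·92.9)²) = √(8536.94690 + 36.46348) = 92.593 km
G: √((-0.861·111.32)² + (-0.498·92.9)²) = √(9186.55540 + 2140.37620) = 106.428 km
Maximum: G at 106.428 km.

G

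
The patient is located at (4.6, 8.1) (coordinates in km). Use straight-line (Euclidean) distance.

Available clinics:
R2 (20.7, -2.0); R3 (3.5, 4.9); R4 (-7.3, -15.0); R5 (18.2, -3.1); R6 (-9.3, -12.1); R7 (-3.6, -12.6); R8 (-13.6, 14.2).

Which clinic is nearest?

Distances from (4.6, 8.1):
R2: 19.0 km
R3: 3.4 km
R4: 26.0 km
R5: 17.6 km
R6: 24.5 km
R7: 22.3 km
R8: 19.2 km
Minimum: R3 at 3.4 km.

R3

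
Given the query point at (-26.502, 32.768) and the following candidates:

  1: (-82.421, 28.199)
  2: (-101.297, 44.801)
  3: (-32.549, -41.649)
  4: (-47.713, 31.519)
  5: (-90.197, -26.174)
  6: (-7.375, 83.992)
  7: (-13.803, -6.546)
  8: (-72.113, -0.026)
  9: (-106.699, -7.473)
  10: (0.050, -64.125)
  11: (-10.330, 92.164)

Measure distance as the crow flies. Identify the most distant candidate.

10

Distances from (-26.502, 32.768):
1: √((-55.919)² + (-4.569)²) = √(3126.93456 + 20.87576) = 56.105
2: √((-74.795)² + (12.033)²) = √(5594.29203 + 144.79309) = 75.757
3: √((-6.047)² + (-74.417)²) = √(36.56621 + 5537.88989) = 74.662
4: √((-21.211)² + (-1.249)²) = √(449.90652 + 1.56000) = 21.248
5: √((-63.695)² + (-58.942)²) = √(4057.05303 + 3474.15936) = 86.783
6: √((19.127)² + (51.224)²) = √(365.84213 + 2623.89818) = 54.679
7: √((12.699)² + (-39.314)²) = √(161.26460 + 1545.59060) = 41.314
8: √((-45.611)² + (-32.794)²) = √(2080.36332 + 1075.44644) = 56.177
9: √((-80.197)² + (-40.241)²) = √(6431.55881 + 1619.33808) = 89.727
10: √((26.552)² + (-96.893)²) = √(705.00870 + 9388.25345) = 100.465
11: √((16.172)² + (59.396)²) = √(261.53358 + 3527.88482) = 61.558
Maximum: 10 at 100.465.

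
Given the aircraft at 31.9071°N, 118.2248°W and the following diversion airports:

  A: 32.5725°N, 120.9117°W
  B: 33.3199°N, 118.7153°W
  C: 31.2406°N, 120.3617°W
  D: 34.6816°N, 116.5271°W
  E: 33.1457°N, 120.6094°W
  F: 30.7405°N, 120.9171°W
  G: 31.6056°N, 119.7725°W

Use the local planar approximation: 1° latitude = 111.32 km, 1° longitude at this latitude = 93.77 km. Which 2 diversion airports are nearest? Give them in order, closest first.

Distances from 31.9071°N, 118.2248°W:
A: 262.6134 km
B: 163.8604 km
C: 213.6723 km
D: 347.4700 km
E: 262.6973 km
F: 283.9008 km
G: 148.9583 km
Sorted: G (148.9583 km) < B (163.8604 km) < C (213.6723 km) < A (262.6134 km) < …

G, B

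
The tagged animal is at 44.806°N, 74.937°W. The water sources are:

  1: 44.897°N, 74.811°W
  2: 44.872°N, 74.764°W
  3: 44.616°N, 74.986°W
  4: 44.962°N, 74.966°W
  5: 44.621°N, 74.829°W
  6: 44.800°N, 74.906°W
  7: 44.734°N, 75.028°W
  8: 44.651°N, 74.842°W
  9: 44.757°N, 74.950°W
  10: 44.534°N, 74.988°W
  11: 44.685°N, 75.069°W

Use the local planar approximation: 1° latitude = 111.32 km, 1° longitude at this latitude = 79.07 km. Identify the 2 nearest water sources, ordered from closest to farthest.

Distances from 44.806°N, 74.937°W:
1: √((0.091·111.32)² + (0.126·79.07)²) = √(102.61933 + 99.25778) = 14.208 km
2: √((0.066·111.32)² + (0.173·79.07)²) = √(53.98017 + 187.11805) = 15.527 km
3: √((-0.190·111.32)² + (-0.049·79.07)²) = √(447.35634 + 15.01121) = 21.503 km
4: √((0.156·111.32)² + (-0.029·79.07)²) = √(301.57518 + 5.25799) = 17.517 km
5: √((-0.185·111.32)² + (0.108·79.07)²) = √(424.12107 + 72.92408) = 22.295 km
6: √((-0.006·111.32)² + (0.031·79.07)²) = √(0.44612 + 6.00823) = 2.541 km
7: √((-0.072·111.32)² + (-0.091·79.07)²) = √(64.24087 + 51.77335) = 10.771 km
8: √((-0.155·111.32)² + (0.095·79.07)²) = √(297.72122 + 56.42489) = 18.819 km
9: √((-0.049·111.32)² + (-0.013·79.07)²) = √(29.75353 + 1.05660) = 5.551 km
10: √((-0.272·111.32)² + (-0.051·79.07)²) = √(916.82026 + 16.26162) = 30.546 km
11: √((-0.121·111.32)² + (-0.132·79.07)²) = √(181.43336 + 108.93598) = 17.040 km
Sorted: 6 (2.541 km) < 9 (5.551 km) < 7 (10.771 km) < 1 (14.208 km) < …

6, 9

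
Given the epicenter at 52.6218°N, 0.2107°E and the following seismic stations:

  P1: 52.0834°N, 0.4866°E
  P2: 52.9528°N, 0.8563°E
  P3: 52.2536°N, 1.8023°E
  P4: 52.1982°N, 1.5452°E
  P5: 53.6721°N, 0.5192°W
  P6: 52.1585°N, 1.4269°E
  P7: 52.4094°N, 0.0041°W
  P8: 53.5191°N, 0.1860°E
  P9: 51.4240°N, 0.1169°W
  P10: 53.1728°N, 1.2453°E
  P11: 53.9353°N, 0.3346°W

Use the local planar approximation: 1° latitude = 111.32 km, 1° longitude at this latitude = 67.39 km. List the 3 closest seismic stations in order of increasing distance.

P7, P2, P1

Distances from 52.6218°N, 0.2107°E:
P1: 62.7524 km
P2: 57.0136 km
P3: 114.8228 km
P4: 101.5449 km
P5: 126.8448 km
P6: 96.8366 km
P7: 27.7235 km
P8: 99.9013 km
P9: 135.1544 km
P10: 92.8622 km
P11: 150.7659 km
Sorted: P7 (27.7235 km) < P2 (57.0136 km) < P1 (62.7524 km) < P10 (92.8622 km) < P6 (96.8366 km) < …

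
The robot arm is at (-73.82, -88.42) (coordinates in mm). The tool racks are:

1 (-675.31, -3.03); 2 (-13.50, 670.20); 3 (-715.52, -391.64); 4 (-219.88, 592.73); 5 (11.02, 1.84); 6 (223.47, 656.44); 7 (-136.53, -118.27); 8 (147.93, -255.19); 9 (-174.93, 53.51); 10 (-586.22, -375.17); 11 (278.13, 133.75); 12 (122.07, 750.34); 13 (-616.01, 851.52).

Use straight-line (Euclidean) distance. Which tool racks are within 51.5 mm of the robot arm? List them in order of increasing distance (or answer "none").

Distances from (-73.82, -88.42):
1: √((-601.49)² + (85.39)²) = √(361790.2201 + 7291.4521) = 607.52 mm
2: √((60.32)² + (758.62)²) = √(3638.5024 + 575504.3044) = 761.01 mm
3: √((-641.70)² + (-303.22)²) = √(411778.8900 + 91942.3684) = 709.73 mm
4: √((-146.06)² + (681.15)²) = √(21333.5236 + 463965.3225) = 696.63 mm
5: √((84.84)² + (90.26)²) = √(7197.8256 + 8146.8676) = 123.87 mm
6: √((297.29)² + (744.86)²) = √(88381.3441 + 554816.4196) = 802.00 mm
7: √((-62.71)² + (-29.85)²) = √(3932.5441 + 891.0225) = 69.45 mm
8: √((221.75)² + (-166.77)²) = √(49173.0625 + 27812.2329) = 277.46 mm
9: √((-101.11)² + (141.93)²) = √(10223.2321 + 20144.1249) = 174.26 mm
10: √((-512.40)² + (-286.75)²) = √(262553.7600 + 82225.5625) = 587.18 mm
11: √((351.95)² + (222.17)²) = √(123868.8025 + 49359.5089) = 416.21 mm
12: √((195.89)² + (838.76)²) = √(38372.8921 + 703518.3376) = 861.33 mm
13: √((-542.19)² + (939.94)²) = √(293969.9961 + 883487.2036) = 1085.11 mm
Threshold 51.5 mm: none within range.

none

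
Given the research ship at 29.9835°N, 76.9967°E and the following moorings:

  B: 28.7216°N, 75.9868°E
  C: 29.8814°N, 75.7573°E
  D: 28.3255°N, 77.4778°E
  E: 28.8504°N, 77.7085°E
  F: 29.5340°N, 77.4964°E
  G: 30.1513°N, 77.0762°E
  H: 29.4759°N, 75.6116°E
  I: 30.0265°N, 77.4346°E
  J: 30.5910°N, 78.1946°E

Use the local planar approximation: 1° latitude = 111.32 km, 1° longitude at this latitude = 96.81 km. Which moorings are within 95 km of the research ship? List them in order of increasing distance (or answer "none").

G, I, F

Distances from 29.9835°N, 76.9967°E:
B: 171.1485 km
C: 120.5234 km
D: 190.3544 km
E: 143.7323 km
F: 69.5993 km
G: 20.2029 km
H: 145.5111 km
I: 42.6625 km
J: 134.2466 km
Threshold 95 km: G (20.2029 km), I (42.6625 km), F (69.5993 km) are within range.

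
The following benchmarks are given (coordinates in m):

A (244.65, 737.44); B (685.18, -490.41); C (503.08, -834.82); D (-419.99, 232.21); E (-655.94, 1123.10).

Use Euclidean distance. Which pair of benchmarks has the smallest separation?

Pairwise distances:
A–B: √((440.53)² + (-1227.85)²) = √(194066.6809 + 1507615.6225) = 1304.49 m
A–C: √((258.43)² + (-1572.26)²) = √(66786.0649 + 2472001.5076) = 1593.36 m
A–D: √((-664.64)² + (-505.23)²) = √(441746.3296 + 255257.3529) = 834.87 m
A–E: √((-900.59)² + (385.66)²) = √(811062.3481 + 148733.6356) = 979.69 m
B–C: √((-182.10)² + (-344.41)²) = √(33160.4100 + 118618.2481) = 389.59 m
B–D: √((-1105.17)² + (722.62)²) = √(1221400.7289 + 522179.6644) = 1320.45 m
B–E: √((-1341.12)² + (1613.51)²) = √(1798602.8544 + 2603414.5201) = 2098.10 m
C–D: √((-923.07)² + (1067.03)²) = √(852058.2249 + 1138553.0209) = 1410.89 m
C–E: √((-1159.02)² + (1957.92)²) = √(1343327.3604 + 3833450.7264) = 2275.25 m
D–E: √((-235.95)² + (890.89)²) = √(55672.4025 + 793684.9921) = 921.61 m
Closest pair: B–C at 389.59 m.

B and C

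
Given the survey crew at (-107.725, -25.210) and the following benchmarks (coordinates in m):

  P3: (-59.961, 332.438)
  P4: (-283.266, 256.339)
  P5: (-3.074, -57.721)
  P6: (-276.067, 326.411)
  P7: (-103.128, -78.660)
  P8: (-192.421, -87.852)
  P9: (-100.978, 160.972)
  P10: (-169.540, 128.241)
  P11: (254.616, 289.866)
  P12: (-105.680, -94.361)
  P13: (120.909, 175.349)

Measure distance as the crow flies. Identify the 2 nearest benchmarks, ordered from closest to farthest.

Distances from (-107.725, -25.210):
P3: √((47.764)² + (357.648)²) = √(2281.39970 + 127912.09190) = 360.823 m
P4: √((-175.541)² + (281.549)²) = √(30814.64268 + 79269.83940) = 331.790 m
P5: √((104.651)² + (-32.511)²) = √(10951.83180 + 1056.96512) = 109.585 m
P6: √((-168.342)² + (351.621)²) = √(28339.02896 + 123637.32764) = 389.841 m
P7: √((4.597)² + (-53.450)²) = √(21.13241 + 2856.90250) = 53.647 m
P8: √((-84.696)² + (-62.642)²) = √(7173.41242 + 3924.02016) = 105.344 m
P9: √((6.747)² + (186.182)²) = √(45.52201 + 34663.73712) = 186.304 m
P10: √((-61.815)² + (153.451)²) = √(3821.09422 + 23547.20940) = 165.434 m
P11: √((362.341)² + (315.076)²) = √(131291.00028 + 99272.88578) = 480.171 m
P12: √((2.045)² + (-69.151)²) = √(4.18202 + 4781.86080) = 69.181 m
P13: √((228.634)² + (200.559)²) = √(52273.50596 + 40223.91248) = 304.134 m
Sorted: P7 (53.647 m) < P12 (69.181 m) < P8 (105.344 m) < P5 (109.585 m) < …

P7, P12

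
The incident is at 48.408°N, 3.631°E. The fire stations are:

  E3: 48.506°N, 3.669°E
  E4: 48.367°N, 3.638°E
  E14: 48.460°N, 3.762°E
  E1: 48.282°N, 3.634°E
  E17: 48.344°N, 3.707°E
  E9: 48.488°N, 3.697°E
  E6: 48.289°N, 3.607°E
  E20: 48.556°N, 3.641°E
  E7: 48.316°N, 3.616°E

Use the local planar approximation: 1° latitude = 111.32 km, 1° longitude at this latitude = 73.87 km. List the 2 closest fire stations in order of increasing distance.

E4, E17

Distances from 48.408°N, 3.631°E:
E3: 11.265 km
E4: 4.593 km
E14: 11.276 km
E1: 14.028 km
E17: 9.071 km
E9: 10.153 km
E6: 13.365 km
E20: 16.492 km
E7: 10.301 km
Sorted: E4 (4.593 km) < E17 (9.071 km) < E9 (10.153 km) < E7 (10.301 km) < …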